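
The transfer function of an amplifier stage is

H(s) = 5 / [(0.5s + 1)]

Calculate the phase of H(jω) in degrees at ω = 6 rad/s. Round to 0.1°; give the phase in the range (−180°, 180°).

At ω = 6 rad/s:
pole (1 + j6·0.5) = 1 + j3 → |·| ≈ 3.1623, ∠ ≈ 71.57°
∠H = (0°) − (71.57°) = -71.57°

-71.6°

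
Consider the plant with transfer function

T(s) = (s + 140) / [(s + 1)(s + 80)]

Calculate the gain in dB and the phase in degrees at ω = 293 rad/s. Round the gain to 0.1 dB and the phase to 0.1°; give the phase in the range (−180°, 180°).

-48.8 dB, -100.1°

At s = jω = j293:
zero (s+140): 140 + j293 → |·| = √(140²+293²) = √105449 ≈ 324.73, ∠ = arctan(293/140) ≈ 64.46°
pole (s+1): 1 + j293 → |·| = √(1²+293²) = √85850 ≈ 293, ∠ = arctan(293/1) ≈ 89.80°
pole (s+80): 80 + j293 → |·| = √(80²+293²) = √92249 ≈ 303.73, ∠ = arctan(293/80) ≈ 74.73°
|T| = 1 · 324.73 / 88993 ≈ 0.0036489
Gain = 20 log₁₀(0.0036489) ≈ -48.76 dB
∠T = 64.46° − 164.53° = -100.07°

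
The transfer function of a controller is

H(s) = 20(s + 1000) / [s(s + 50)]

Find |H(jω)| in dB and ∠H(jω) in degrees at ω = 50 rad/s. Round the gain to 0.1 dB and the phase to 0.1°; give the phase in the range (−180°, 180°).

15.1 dB, -132.1°

At s = jω = j50:
zero (s+1000): 1000 + j50 → |·| = √(1000²+50²) = √1002500 ≈ 1001.2, ∠ = arctan(50/1000) ≈ 2.86°
pole (s+50): 50 + j50 → |·| = √(50²+50²) = √5000 ≈ 70.711, ∠ = arctan(50/50) ≈ 45.00°
pole at origin: |s| = 50, ∠ = 90.00° (in denominator)
|H| = 20 · 1001.2 / 3535.5 ≈ 5.6637
Gain = 20 log₁₀(5.6637) ≈ 15.06 dB
∠H = 2.86° − 135.00° = -132.14°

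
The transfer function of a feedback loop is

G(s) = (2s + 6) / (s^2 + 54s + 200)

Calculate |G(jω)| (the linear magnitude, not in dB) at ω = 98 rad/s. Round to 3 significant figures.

Substitute s = j98:
Numerator: 2(j98) + 6 = 6 + j196
Denominator: (j98)^2 + 54(j98) + 200 = -9404 + j5292
|N| = √(6² + 196²) ≈ 196.09, ∠N ≈ 88.25°
|D| = √(9404² + 5292²) ≈ 10791, ∠D ≈ 150.63°
|G| = 196.09 / 10791 ≈ 0.018172

0.0182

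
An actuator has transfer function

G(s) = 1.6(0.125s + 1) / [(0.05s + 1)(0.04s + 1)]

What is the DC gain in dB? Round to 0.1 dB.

4.1 dB

G(0) = 1.6 · 1 / 1 = 1.6
20 log₁₀(1.6) ≈ 4.08 dB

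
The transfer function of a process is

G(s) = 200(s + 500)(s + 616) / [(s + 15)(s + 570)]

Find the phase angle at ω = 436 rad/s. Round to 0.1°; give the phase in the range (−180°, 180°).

-49.1°

At s = jω = j436:
zero (s+500): 500 + j436 → |·| = √(500²+436²) = √440096 ≈ 663.4, ∠ = arctan(436/500) ≈ 41.09°
zero (s+616): 616 + j436 → |·| = √(616²+436²) = √569552 ≈ 754.69, ∠ = arctan(436/616) ≈ 35.29°
pole (s+15): 15 + j436 → |·| = √(15²+436²) = √190321 ≈ 436.26, ∠ = arctan(436/15) ≈ 88.03°
pole (s+570): 570 + j436 → |·| = √(570²+436²) = √514996 ≈ 717.63, ∠ = arctan(436/570) ≈ 37.41°
∠G = 76.38° − 125.44° = -49.06°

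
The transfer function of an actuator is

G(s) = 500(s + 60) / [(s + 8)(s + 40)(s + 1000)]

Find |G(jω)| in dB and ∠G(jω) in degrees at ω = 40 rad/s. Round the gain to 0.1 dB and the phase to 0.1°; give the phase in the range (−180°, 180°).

At s = jω = j40:
zero (s+60): 60 + j40 → |·| = √(60²+40²) = √5200 ≈ 72.111, ∠ = arctan(40/60) ≈ 33.69°
pole (s+8): 8 + j40 → |·| = √(8²+40²) = √1664 ≈ 40.792, ∠ = arctan(40/8) ≈ 78.69°
pole (s+40): 40 + j40 → |·| = √(40²+40²) = √3200 ≈ 56.569, ∠ = arctan(40/40) ≈ 45.00°
pole (s+1000): 1000 + j40 → |·| = √(1000²+40²) = √1001600 ≈ 1000.8, ∠ = arctan(40/1000) ≈ 2.29°
|G| = 500 · 72.111 / 2.3094e+06 ≈ 0.015612
Gain = 20 log₁₀(0.015612) ≈ -36.13 dB
∠G = 33.69° − 125.98° = -92.29°

-36.1 dB, -92.3°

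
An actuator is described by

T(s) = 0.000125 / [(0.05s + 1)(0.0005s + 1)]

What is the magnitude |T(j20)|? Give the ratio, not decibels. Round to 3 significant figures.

8.84e-05

At ω = 20 rad/s:
pole (1 + j20·0.05) = 1 + j1 → |·| ≈ 1.4142, ∠ ≈ 45.00°
pole (1 + j20·0.0005) = 1 + j0.01 → |·| ≈ 1, ∠ ≈ 0.57°
|T| = 0.000125 · 1 / (1.4142 · 1) ≈ 8.8389e-05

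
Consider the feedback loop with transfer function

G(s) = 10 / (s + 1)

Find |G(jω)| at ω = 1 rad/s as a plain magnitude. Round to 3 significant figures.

7.07

Substitute s = j1:
Numerator: 10 = 10 + j0
Denominator: (j1) + 1 = 1 + j1
|N| = √(10² + 0²) ≈ 10, ∠N ≈ 0.00°
|D| = √(1² + 1²) ≈ 1.4142, ∠D ≈ 45.00°
|G| = 10 / 1.4142 ≈ 7.0711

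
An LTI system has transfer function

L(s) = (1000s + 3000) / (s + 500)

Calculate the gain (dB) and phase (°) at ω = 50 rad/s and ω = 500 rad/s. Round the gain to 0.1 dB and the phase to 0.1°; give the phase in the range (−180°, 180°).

ω = 50: 40.0 dB, 80.9°; ω = 500: 57.0 dB, 44.7°

Substitute s = j50:
Numerator: 1000(j50) + 3000 = 3000 + j50000
Denominator: (j50) + 500 = 500 + j50
|N| = √(3000² + 50000²) ≈ 50090, ∠N ≈ 86.57°
|D| = √(500² + 50²) ≈ 502.49, ∠D ≈ 5.71°
|L| = 50090 / 502.49 ≈ 99.684
Gain = 20 log₁₀(99.684) ≈ 39.97 dB
∠L = 86.57° − 5.71° = 80.86°

Substitute s = j500:
Numerator: 1000(j500) + 3000 = 3000 + j500000
Denominator: (j500) + 500 = 500 + j500
|N| = √(3000² + 500000²) ≈ 5.0001e+05, ∠N ≈ 89.66°
|D| = √(500² + 500²) ≈ 707.11, ∠D ≈ 45.00°
|L| = 5.0001e+05 / 707.11 ≈ 707.12
Gain = 20 log₁₀(707.12) ≈ 56.99 dB
∠L = 89.66° − 45.00° = 44.66°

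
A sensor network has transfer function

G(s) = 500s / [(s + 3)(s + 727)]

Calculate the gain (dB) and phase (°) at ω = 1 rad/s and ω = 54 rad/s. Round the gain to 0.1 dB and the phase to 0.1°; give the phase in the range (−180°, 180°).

At s = jω = j1:
zero at origin: s = j1 → |·| = 1, ∠ = 90.00°
pole (s+3): 3 + j1 → |·| = √(3²+1²) = √10 ≈ 3.1623, ∠ = arctan(1/3) ≈ 18.43°
pole (s+727): 727 + j1 → |·| = √(727²+1²) = √528530 ≈ 727, ∠ = arctan(1/727) ≈ 0.08°
|G| = 500 · 1 / 2299 ≈ 0.21749
Gain = 20 log₁₀(0.21749) ≈ -13.25 dB
∠G = 90.00° − 18.51° = 71.49°

At s = jω = j54:
zero at origin: s = j54 → |·| = 54, ∠ = 90.00°
pole (s+3): 3 + j54 → |·| = √(3²+54²) = √2925 ≈ 54.083, ∠ = arctan(54/3) ≈ 86.82°
pole (s+727): 727 + j54 → |·| = √(727²+54²) = √531445 ≈ 729, ∠ = arctan(54/727) ≈ 4.25°
|G| = 500 · 54 / 39427 ≈ 0.68481
Gain = 20 log₁₀(0.68481) ≈ -3.29 dB
∠G = 90.00° − 91.07° = -1.07°

ω = 1: -13.3 dB, 71.5°; ω = 54: -3.3 dB, -1.1°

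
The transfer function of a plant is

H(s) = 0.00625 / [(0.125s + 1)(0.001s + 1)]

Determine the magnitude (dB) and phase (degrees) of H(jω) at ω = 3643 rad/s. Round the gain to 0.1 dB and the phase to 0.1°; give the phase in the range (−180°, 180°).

-108.8 dB, -164.5°

At ω = 3643 rad/s:
pole (1 + j3643·0.125) = 1 + j455.375 → |·| ≈ 455.38, ∠ ≈ 89.87°
pole (1 + j3643·0.001) = 1 + j3.643 → |·| ≈ 3.7778, ∠ ≈ 74.65°
|H| = 0.00625 · 1 / (455.38 · 3.7778) ≈ 3.633e-06
Gain = 20 log₁₀(3.633e-06) ≈ -108.79 dB
∠H = (0°) − (89.87° + 74.65°) = -164.52°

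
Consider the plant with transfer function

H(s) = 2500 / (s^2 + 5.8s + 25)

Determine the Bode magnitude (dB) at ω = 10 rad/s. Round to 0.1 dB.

At s = jω = j10:
quadratic: (j10)² + 5.8·j10 + 25 = -75 + j58 → |·| ≈ 94.81, ∠ ≈ 142.28°
|H| = 2500 / 94.81 ≈ 26.369
Gain = 20 log₁₀(26.369) ≈ 28.42 dB

28.4 dB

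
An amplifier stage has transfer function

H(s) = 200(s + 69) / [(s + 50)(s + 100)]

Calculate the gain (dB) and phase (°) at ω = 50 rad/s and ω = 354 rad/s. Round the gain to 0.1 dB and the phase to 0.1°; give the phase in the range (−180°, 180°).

At s = jω = j50:
zero (s+69): 69 + j50 → |·| = √(69²+50²) = √7261 ≈ 85.212, ∠ = arctan(50/69) ≈ 35.93°
pole (s+50): 50 + j50 → |·| = √(50²+50²) = √5000 ≈ 70.711, ∠ = arctan(50/50) ≈ 45.00°
pole (s+100): 100 + j50 → |·| = √(100²+50²) = √12500 ≈ 111.8, ∠ = arctan(50/100) ≈ 26.57°
|H| = 200 · 85.212 / 7905.5 ≈ 2.1558
Gain = 20 log₁₀(2.1558) ≈ 6.67 dB
∠H = 35.93° − 71.57° = -35.64°

At s = jω = j354:
zero (s+69): 69 + j354 → |·| = √(69²+354²) = √130077 ≈ 360.66, ∠ = arctan(354/69) ≈ 78.97°
pole (s+50): 50 + j354 → |·| = √(50²+354²) = √127816 ≈ 357.51, ∠ = arctan(354/50) ≈ 81.96°
pole (s+100): 100 + j354 → |·| = √(100²+354²) = √135316 ≈ 367.85, ∠ = arctan(354/100) ≈ 74.23°
|H| = 200 · 360.66 / 1.3151e+05 ≈ 0.54849
Gain = 20 log₁₀(0.54849) ≈ -5.22 dB
∠H = 78.97° − 156.19° = -77.22°

ω = 50: 6.7 dB, -35.6°; ω = 354: -5.2 dB, -77.2°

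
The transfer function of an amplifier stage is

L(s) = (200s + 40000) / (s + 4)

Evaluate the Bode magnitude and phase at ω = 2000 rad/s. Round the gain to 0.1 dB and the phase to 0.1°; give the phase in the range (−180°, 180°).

46.1 dB, -5.6°

Substitute s = j2000:
Numerator: 200(j2000) + 40000 = 40000 + j400000
Denominator: (j2000) + 4 = 4 + j2000
|N| = √(40000² + 400000²) ≈ 4.02e+05, ∠N ≈ 84.29°
|D| = √(4² + 2000²) ≈ 2000, ∠D ≈ 89.89°
|L| = 4.02e+05 / 2000 ≈ 201
Gain = 20 log₁₀(201) ≈ 46.06 dB
∠L = 84.29° − 89.89° = -5.60°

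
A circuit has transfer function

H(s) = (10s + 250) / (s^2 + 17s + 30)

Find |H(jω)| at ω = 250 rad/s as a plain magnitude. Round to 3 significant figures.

Substitute s = j250:
Numerator: 10(j250) + 250 = 250 + j2500
Denominator: (j250)^2 + 17(j250) + 30 = -62470 + j4250
|N| = √(250² + 2500²) ≈ 2512.5, ∠N ≈ 84.29°
|D| = √(62470² + 4250²) ≈ 62614, ∠D ≈ 176.11°
|H| = 2512.5 / 62614 ≈ 0.040127

0.0401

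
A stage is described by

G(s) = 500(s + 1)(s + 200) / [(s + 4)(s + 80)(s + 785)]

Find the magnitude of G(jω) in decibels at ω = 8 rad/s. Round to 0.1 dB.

At s = jω = j8:
zero (s+1): 1 + j8 → |·| = √(1²+8²) = √65 ≈ 8.0623, ∠ = arctan(8/1) ≈ 82.87°
zero (s+200): 200 + j8 → |·| = √(200²+8²) = √40064 ≈ 200.16, ∠ = arctan(8/200) ≈ 2.29°
pole (s+4): 4 + j8 → |·| = √(4²+8²) = √80 ≈ 8.9443, ∠ = arctan(8/4) ≈ 63.43°
pole (s+80): 80 + j8 → |·| = √(80²+8²) = √6464 ≈ 80.399, ∠ = arctan(8/80) ≈ 5.71°
pole (s+785): 785 + j8 → |·| = √(785²+8²) = √616289 ≈ 785.04, ∠ = arctan(8/785) ≈ 0.58°
|G| = 500 · 1613.7 / 5.6453e+05 ≈ 1.4292
Gain = 20 log₁₀(1.4292) ≈ 3.10 dB

3.1 dB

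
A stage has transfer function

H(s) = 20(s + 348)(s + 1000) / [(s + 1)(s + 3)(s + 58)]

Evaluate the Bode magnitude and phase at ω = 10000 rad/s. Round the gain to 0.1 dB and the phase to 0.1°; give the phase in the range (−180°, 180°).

-53.9 dB, -97.3°

At s = jω = j10000:
zero (s+348): 348 + j10000 → |·| = √(348²+10000²) = √100121104 ≈ 10006, ∠ = arctan(10000/348) ≈ 88.01°
zero (s+1000): 1000 + j10000 → |·| = √(1000²+10000²) = √101000000 ≈ 10050, ∠ = arctan(10000/1000) ≈ 84.29°
pole (s+1): 1 + j10000 → |·| = √(1²+10000²) = √100000001 ≈ 10000, ∠ = arctan(10000/1) ≈ 89.99°
pole (s+3): 3 + j10000 → |·| = √(3²+10000²) = √100000009 ≈ 10000, ∠ = arctan(10000/3) ≈ 89.98°
pole (s+58): 58 + j10000 → |·| = √(58²+10000²) = √100003364 ≈ 10000, ∠ = arctan(10000/58) ≈ 89.67°
|H| = 20 · 1.0056e+08 / 1e+12 ≈ 0.0020112
Gain = 20 log₁₀(0.0020112) ≈ -53.93 dB
∠H = 172.30° − 269.64° = -97.34°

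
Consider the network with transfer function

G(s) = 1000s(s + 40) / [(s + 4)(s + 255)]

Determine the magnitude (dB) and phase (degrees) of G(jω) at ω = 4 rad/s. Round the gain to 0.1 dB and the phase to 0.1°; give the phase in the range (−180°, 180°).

At s = jω = j4:
zero (s+40): 40 + j4 → |·| = √(40²+4²) = √1616 ≈ 40.2, ∠ = arctan(4/40) ≈ 5.71°
zero at origin: s = j4 → |·| = 4, ∠ = 90.00°
pole (s+4): 4 + j4 → |·| = √(4²+4²) = √32 ≈ 5.6569, ∠ = arctan(4/4) ≈ 45.00°
pole (s+255): 255 + j4 → |·| = √(255²+4²) = √65041 ≈ 255.03, ∠ = arctan(4/255) ≈ 0.90°
|G| = 1000 · 160.8 / 1442.7 ≈ 111.46
Gain = 20 log₁₀(111.46) ≈ 40.94 dB
∠G = 95.71° − 45.90° = 49.81°

40.9 dB, 49.8°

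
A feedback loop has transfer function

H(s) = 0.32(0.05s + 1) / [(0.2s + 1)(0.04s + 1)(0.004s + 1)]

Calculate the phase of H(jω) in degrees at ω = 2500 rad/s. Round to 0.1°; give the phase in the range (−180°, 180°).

-174.1°

At ω = 2500 rad/s:
zero (1 + j2500·0.05) = 1 + j125 → |·| ≈ 125, ∠ ≈ 89.54°
pole (1 + j2500·0.2) = 1 + j500 → |·| ≈ 500, ∠ ≈ 89.89°
pole (1 + j2500·0.04) = 1 + j100 → |·| ≈ 100, ∠ ≈ 89.43°
pole (1 + j2500·0.004) = 1 + j10 → |·| ≈ 10.05, ∠ ≈ 84.29°
∠H = (89.54°) − (89.89° + 89.43° + 84.29°) = -174.07°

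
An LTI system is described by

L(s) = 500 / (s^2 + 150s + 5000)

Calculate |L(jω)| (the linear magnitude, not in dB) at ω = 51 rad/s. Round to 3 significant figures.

0.0624

Substitute s = j51:
Numerator: 500 = 500 + j0
Denominator: (j51)^2 + 150(j51) + 5000 = 2399 + j7650
|N| = √(500² + 0²) ≈ 500, ∠N ≈ 0.00°
|D| = √(2399² + 7650²) ≈ 8017.3, ∠D ≈ 72.59°
|L| = 500 / 8017.3 ≈ 0.062365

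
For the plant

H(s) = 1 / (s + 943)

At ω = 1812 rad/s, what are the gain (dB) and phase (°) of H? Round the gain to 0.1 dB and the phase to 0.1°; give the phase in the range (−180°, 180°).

-66.2 dB, -62.5°

At s = jω = j1812:
pole (s+943): 943 + j1812 → |·| = √(943²+1812²) = √4172593 ≈ 2042.7, ∠ = arctan(1812/943) ≈ 62.51°
|H| = 1 / 2042.7 ≈ 0.00048955
Gain = 20 log₁₀(0.00048955) ≈ -66.20 dB
∠H = 0.00° − 62.51° = -62.51°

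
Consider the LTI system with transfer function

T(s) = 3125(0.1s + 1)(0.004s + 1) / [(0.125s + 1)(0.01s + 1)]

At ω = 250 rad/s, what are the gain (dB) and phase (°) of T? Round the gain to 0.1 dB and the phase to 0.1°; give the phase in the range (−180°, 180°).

At ω = 250 rad/s:
zero (1 + j250·0.1) = 1 + j25 → |·| ≈ 25.02, ∠ ≈ 87.71°
zero (1 + j250·0.004) = 1 + j1 → |·| ≈ 1.4142, ∠ ≈ 45.00°
pole (1 + j250·0.125) = 1 + j31.25 → |·| ≈ 31.266, ∠ ≈ 88.17°
pole (1 + j250·0.01) = 1 + j2.5 → |·| ≈ 2.6926, ∠ ≈ 68.20°
|T| = 3125 · 25.02 · 1.4142 / (31.266 · 2.6926) ≈ 1313.4
Gain = 20 log₁₀(1313.4) ≈ 62.37 dB
∠T = (87.71° + 45.00°) − (88.17° + 68.20°) = -23.66°

62.4 dB, -23.7°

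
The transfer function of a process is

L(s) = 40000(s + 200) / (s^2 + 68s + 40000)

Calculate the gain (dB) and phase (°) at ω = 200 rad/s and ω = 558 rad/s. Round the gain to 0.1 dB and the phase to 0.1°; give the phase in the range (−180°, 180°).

At s = jω = j200:
zero (s+200): 200 + j200 → |·| = √(200²+200²) = √80000 ≈ 282.84, ∠ = arctan(200/200) ≈ 45.00°
quadratic: (j200)² + 68·j200 + 40000 = 0 + j13600 → |·| ≈ 13600, ∠ ≈ 90.00°
|L| = 40000 · 282.84 / 13600 ≈ 831.88
Gain = 20 log₁₀(831.88) ≈ 58.40 dB
∠L = 45.00° − 90.00° = -45.00°

At s = jω = j558:
zero (s+200): 200 + j558 → |·| = √(200²+558²) = √351364 ≈ 592.76, ∠ = arctan(558/200) ≈ 70.28°
quadratic: (j558)² + 68·j558 + 40000 = -271364 + j37944 → |·| ≈ 2.74e+05, ∠ ≈ 172.04°
|L| = 40000 · 592.76 / 2.74e+05 ≈ 86.534
Gain = 20 log₁₀(86.534) ≈ 38.74 dB
∠L = 70.28° − 172.04° = -101.76°

ω = 200: 58.4 dB, -45.0°; ω = 558: 38.7 dB, -101.8°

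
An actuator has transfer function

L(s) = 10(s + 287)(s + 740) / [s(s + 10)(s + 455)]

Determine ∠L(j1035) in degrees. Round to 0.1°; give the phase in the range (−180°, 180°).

At s = jω = j1035:
zero (s+287): 287 + j1035 → |·| = √(287²+1035²) = √1153594 ≈ 1074.1, ∠ = arctan(1035/287) ≈ 74.50°
zero (s+740): 740 + j1035 → |·| = √(740²+1035²) = √1618825 ≈ 1272.3, ∠ = arctan(1035/740) ≈ 54.44°
pole (s+10): 10 + j1035 → |·| = √(10²+1035²) = √1071325 ≈ 1035, ∠ = arctan(1035/10) ≈ 89.45°
pole (s+455): 455 + j1035 → |·| = √(455²+1035²) = √1278250 ≈ 1130.6, ∠ = arctan(1035/455) ≈ 66.27°
pole at origin: |s| = 1035, ∠ = 90.00° (in denominator)
∠L = 128.94° − 245.72° = -116.78°

-116.8°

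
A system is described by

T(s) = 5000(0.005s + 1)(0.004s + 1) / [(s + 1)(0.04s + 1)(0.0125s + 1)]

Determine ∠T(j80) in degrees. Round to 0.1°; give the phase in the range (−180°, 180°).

-167.4°

At ω = 80 rad/s:
zero (1 + j80·0.005) = 1 + j0.4 → |·| ≈ 1.077, ∠ ≈ 21.80°
zero (1 + j80·0.004) = 1 + j0.32 → |·| ≈ 1.05, ∠ ≈ 17.74°
pole (1 + j80·1) = 1 + j80 → |·| ≈ 80.006, ∠ ≈ 89.28°
pole (1 + j80·0.04) = 1 + j3.2 → |·| ≈ 3.3526, ∠ ≈ 72.65°
pole (1 + j80·0.0125) = 1 + j1 → |·| ≈ 1.4142, ∠ ≈ 45.00°
∠T = (21.80° + 17.74°) − (89.28° + 72.65° + 45.00°) = -167.39°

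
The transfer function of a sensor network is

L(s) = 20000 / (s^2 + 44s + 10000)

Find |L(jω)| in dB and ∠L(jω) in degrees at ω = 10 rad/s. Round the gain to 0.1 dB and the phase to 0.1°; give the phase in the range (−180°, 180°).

6.1 dB, -2.5°

At s = jω = j10:
quadratic: (j10)² + 44·j10 + 10000 = 9900 + j440 → |·| ≈ 9909.8, ∠ ≈ 2.54°
|L| = 20000 / 9909.8 ≈ 2.0182
Gain = 20 log₁₀(2.0182) ≈ 6.10 dB
∠L = 0.00° − 2.54° = -2.54°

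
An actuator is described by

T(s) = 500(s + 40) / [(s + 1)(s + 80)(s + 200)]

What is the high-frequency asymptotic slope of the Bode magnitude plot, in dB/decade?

-40 dB/decade

Each pole contributes −20 dB/decade at high frequency; each zero contributes +20 dB/decade.
Net: 1 zero(s) − 3 pole(s) → -40 dB/decade.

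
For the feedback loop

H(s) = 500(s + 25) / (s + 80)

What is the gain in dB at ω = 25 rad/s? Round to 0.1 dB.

At s = jω = j25:
zero (s+25): 25 + j25 → |·| = √(25²+25²) = √1250 ≈ 35.355, ∠ = arctan(25/25) ≈ 45.00°
pole (s+80): 80 + j25 → |·| = √(80²+25²) = √7025 ≈ 83.815, ∠ = arctan(25/80) ≈ 17.35°
|H| = 500 · 35.355 / 83.815 ≈ 210.91
Gain = 20 log₁₀(210.91) ≈ 46.48 dB

46.5 dB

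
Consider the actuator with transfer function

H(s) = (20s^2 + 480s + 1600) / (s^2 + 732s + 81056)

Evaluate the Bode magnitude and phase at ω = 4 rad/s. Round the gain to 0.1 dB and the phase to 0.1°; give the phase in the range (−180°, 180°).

Substitute s = j4:
Numerator: 20(j4)^2 + 480(j4) + 1600 = 1280 + j1920
Denominator: (j4)^2 + 732(j4) + 81056 = 81040 + j2928
|N| = √(1280² + 1920²) ≈ 2307.6, ∠N ≈ 56.31°
|D| = √(81040² + 2928²) ≈ 81093, ∠D ≈ 2.07°
|H| = 2307.6 / 81093 ≈ 0.028456
Gain = 20 log₁₀(0.028456) ≈ -30.92 dB
∠H = 56.31° − 2.07° = 54.24°

-30.9 dB, 54.2°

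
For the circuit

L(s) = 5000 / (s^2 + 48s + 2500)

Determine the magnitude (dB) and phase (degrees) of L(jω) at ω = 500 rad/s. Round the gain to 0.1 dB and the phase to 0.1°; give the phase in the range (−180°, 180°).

-33.9 dB, -174.5°

At s = jω = j500:
quadratic: (j500)² + 48·j500 + 2500 = -247500 + j24000 → |·| ≈ 2.4866e+05, ∠ ≈ 174.46°
|L| = 5000 / 2.4866e+05 ≈ 0.020108
Gain = 20 log₁₀(0.020108) ≈ -33.93 dB
∠L = 0.00° − 174.46° = -174.46°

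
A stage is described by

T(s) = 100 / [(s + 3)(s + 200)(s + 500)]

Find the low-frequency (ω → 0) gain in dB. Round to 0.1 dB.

-69.5 dB

T(0) = 100 / (3·200·500) ≈ 0.00033333
20 log₁₀(0.00033333) ≈ -69.54 dB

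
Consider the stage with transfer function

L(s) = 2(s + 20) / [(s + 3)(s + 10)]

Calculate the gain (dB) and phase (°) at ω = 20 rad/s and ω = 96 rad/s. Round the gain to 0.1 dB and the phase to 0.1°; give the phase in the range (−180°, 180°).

At s = jω = j20:
zero (s+20): 20 + j20 → |·| = √(20²+20²) = √800 ≈ 28.284, ∠ = arctan(20/20) ≈ 45.00°
pole (s+3): 3 + j20 → |·| = √(3²+20²) = √409 ≈ 20.224, ∠ = arctan(20/3) ≈ 81.47°
pole (s+10): 10 + j20 → |·| = √(10²+20²) = √500 ≈ 22.361, ∠ = arctan(20/10) ≈ 63.43°
|L| = 2 · 28.284 / 452.23 ≈ 0.12509
Gain = 20 log₁₀(0.12509) ≈ -18.06 dB
∠L = 45.00° − 144.90° = -99.90°

At s = jω = j96:
zero (s+20): 20 + j96 → |·| = √(20²+96²) = √9616 ≈ 98.061, ∠ = arctan(96/20) ≈ 78.23°
pole (s+3): 3 + j96 → |·| = √(3²+96²) = √9225 ≈ 96.047, ∠ = arctan(96/3) ≈ 88.21°
pole (s+10): 10 + j96 → |·| = √(10²+96²) = √9316 ≈ 96.519, ∠ = arctan(96/10) ≈ 84.05°
|L| = 2 · 98.061 / 9270.4 ≈ 0.021156
Gain = 20 log₁₀(0.021156) ≈ -33.49 dB
∠L = 78.23° − 172.26° = -94.03°

ω = 20: -18.1 dB, -99.9°; ω = 96: -33.5 dB, -94.0°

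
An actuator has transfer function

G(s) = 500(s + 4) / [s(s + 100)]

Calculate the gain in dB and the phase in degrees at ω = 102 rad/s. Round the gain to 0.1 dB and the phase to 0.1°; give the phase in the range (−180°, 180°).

At s = jω = j102:
zero (s+4): 4 + j102 → |·| = √(4²+102²) = √10420 ≈ 102.08, ∠ = arctan(102/4) ≈ 87.75°
pole (s+100): 100 + j102 → |·| = √(100²+102²) = √20404 ≈ 142.84, ∠ = arctan(102/100) ≈ 45.57°
pole at origin: |s| = 102, ∠ = 90.00° (in denominator)
|G| = 500 · 102.08 / 14570 ≈ 3.5031
Gain = 20 log₁₀(3.5031) ≈ 10.89 dB
∠G = 87.75° − 135.57° = -47.82°

10.9 dB, -47.8°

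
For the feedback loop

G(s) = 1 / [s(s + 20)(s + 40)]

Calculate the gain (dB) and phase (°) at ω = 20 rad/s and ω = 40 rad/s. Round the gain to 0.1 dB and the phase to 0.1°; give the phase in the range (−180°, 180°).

At s = jω = j20:
pole (s+20): 20 + j20 → |·| = √(20²+20²) = √800 ≈ 28.284, ∠ = arctan(20/20) ≈ 45.00°
pole (s+40): 40 + j20 → |·| = √(40²+20²) = √2000 ≈ 44.721, ∠ = arctan(20/40) ≈ 26.57°
pole at origin: |s| = 20, ∠ = 90.00° (in denominator)
|G| = 1 / 25298 ≈ 3.9529e-05
Gain = 20 log₁₀(3.9529e-05) ≈ -88.06 dB
∠G = 0.00° − 161.57° = -161.57°

At s = jω = j40:
pole (s+20): 20 + j40 → |·| = √(20²+40²) = √2000 ≈ 44.721, ∠ = arctan(40/20) ≈ 63.43°
pole (s+40): 40 + j40 → |·| = √(40²+40²) = √3200 ≈ 56.569, ∠ = arctan(40/40) ≈ 45.00°
pole at origin: |s| = 40, ∠ = 90.00° (in denominator)
|G| = 1 / 1.0119e+05 ≈ 9.8824e-06
Gain = 20 log₁₀(9.8824e-06) ≈ -100.10 dB
∠G = 0.00° − 198.43° = -198.43° ≡ 161.57° (principal value)

ω = 20: -88.1 dB, -161.6°; ω = 40: -100.1 dB, 161.6°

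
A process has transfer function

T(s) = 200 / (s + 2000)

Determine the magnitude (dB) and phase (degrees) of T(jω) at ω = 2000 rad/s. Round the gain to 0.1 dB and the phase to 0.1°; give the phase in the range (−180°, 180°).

Substitute s = j2000:
Numerator: 200 = 200 + j0
Denominator: (j2000) + 2000 = 2000 + j2000
|N| = √(200² + 0²) ≈ 200, ∠N ≈ 0.00°
|D| = √(2000² + 2000²) ≈ 2828.4, ∠D ≈ 45.00°
|T| = 200 / 2828.4 ≈ 0.070711
Gain = 20 log₁₀(0.070711) ≈ -23.01 dB
∠T = 0.00° − 45.00° = -45.00°

-23.0 dB, -45.0°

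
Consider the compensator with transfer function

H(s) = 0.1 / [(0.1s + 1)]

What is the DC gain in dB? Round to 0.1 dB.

H(0) = 0.1 · 1 / 1 = 0.1
20 log₁₀(0.1) ≈ -20.00 dB

-20.0 dB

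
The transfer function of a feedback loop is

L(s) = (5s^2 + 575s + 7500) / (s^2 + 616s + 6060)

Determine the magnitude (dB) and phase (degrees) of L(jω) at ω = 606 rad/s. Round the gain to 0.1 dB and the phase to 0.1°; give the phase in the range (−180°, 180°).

Substitute s = j606:
Numerator: 5(j606)^2 + 575(j606) + 7500 = -1828680 + j348450
Denominator: (j606)^2 + 616(j606) + 6060 = -361176 + j373296
|N| = √(1828680² + 348450²) ≈ 1.8616e+06, ∠N ≈ 169.21°
|D| = √(361176² + 373296²) ≈ 5.1942e+05, ∠D ≈ 134.05°
|L| = 1.8616e+06 / 5.1942e+05 ≈ 3.584
Gain = 20 log₁₀(3.584) ≈ 11.09 dB
∠L = 169.21° − 134.05° = 35.16°

11.1 dB, 35.2°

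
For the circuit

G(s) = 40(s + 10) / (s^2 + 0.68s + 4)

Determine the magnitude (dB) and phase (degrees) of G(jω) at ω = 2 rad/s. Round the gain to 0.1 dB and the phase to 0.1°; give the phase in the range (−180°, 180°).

49.5 dB, -78.7°

At s = jω = j2:
zero (s+10): 10 + j2 → |·| = √(10²+2²) = √104 ≈ 10.198, ∠ = arctan(2/10) ≈ 11.31°
quadratic: (j2)² + 0.68·j2 + 4 = 0 + j1.36 → |·| ≈ 1.36, ∠ ≈ 90.00°
|G| = 40 · 10.198 / 1.36 ≈ 299.94
Gain = 20 log₁₀(299.94) ≈ 49.54 dB
∠G = 11.31° − 90.00° = -78.69°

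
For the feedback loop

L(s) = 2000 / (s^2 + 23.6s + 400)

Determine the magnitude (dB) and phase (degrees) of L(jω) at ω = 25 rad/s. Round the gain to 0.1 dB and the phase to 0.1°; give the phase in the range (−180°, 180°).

10.0 dB, -110.9°

At s = jω = j25:
quadratic: (j25)² + 23.6·j25 + 400 = -225 + j590 → |·| ≈ 631.45, ∠ ≈ 110.87°
|L| = 2000 / 631.45 ≈ 3.1673
Gain = 20 log₁₀(3.1673) ≈ 10.01 dB
∠L = 0.00° − 110.87° = -110.87°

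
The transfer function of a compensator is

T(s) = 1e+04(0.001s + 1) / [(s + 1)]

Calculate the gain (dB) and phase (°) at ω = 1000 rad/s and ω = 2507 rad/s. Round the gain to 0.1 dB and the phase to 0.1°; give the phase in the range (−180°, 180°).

ω = 1000: 23.0 dB, -44.9°; ω = 2507: 20.6 dB, -21.7°

At ω = 1000 rad/s:
zero (1 + j1000·0.001) = 1 + j1 → |·| ≈ 1.4142, ∠ ≈ 45.00°
pole (1 + j1000·1) = 1 + j1000 → |·| ≈ 1000, ∠ ≈ 89.94°
|T| = 1e+04 · 1.4142 / (1000) ≈ 14.142
Gain = 20 log₁₀(14.142) ≈ 23.01 dB
∠T = (45.00°) − (89.94°) = -44.94°

At ω = 2507 rad/s:
zero (1 + j2507·0.001) = 1 + j2.507 → |·| ≈ 2.6991, ∠ ≈ 68.25°
pole (1 + j2507·1) = 1 + j2507 → |·| ≈ 2507, ∠ ≈ 89.98°
|T| = 1e+04 · 2.6991 / (2507) ≈ 10.766
Gain = 20 log₁₀(10.766) ≈ 20.64 dB
∠T = (68.25°) − (89.98°) = -21.73°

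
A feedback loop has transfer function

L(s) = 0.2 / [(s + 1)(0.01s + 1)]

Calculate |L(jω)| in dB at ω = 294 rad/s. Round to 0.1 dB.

At ω = 294 rad/s:
pole (1 + j294·1) = 1 + j294 → |·| ≈ 294, ∠ ≈ 89.81°
pole (1 + j294·0.01) = 1 + j2.94 → |·| ≈ 3.1054, ∠ ≈ 71.21°
|L| = 0.2 · 1 / (294 · 3.1054) ≈ 0.00021906
Gain = 20 log₁₀(0.00021906) ≈ -73.19 dB

-73.2 dB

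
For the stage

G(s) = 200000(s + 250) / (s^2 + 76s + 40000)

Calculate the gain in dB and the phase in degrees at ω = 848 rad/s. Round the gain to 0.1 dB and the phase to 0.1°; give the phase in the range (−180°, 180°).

At s = jω = j848:
zero (s+250): 250 + j848 → |·| = √(250²+848²) = √781604 ≈ 884.08, ∠ = arctan(848/250) ≈ 73.57°
quadratic: (j848)² + 76·j848 + 40000 = -679104 + j64448 → |·| ≈ 6.8216e+05, ∠ ≈ 174.58°
|G| = 200000 · 884.08 / 6.8216e+05 ≈ 259.2
Gain = 20 log₁₀(259.2) ≈ 48.27 dB
∠G = 73.57° − 174.58° = -101.01°

48.3 dB, -101.0°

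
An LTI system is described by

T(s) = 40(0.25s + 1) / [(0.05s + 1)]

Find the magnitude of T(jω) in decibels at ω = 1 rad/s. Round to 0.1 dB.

At ω = 1 rad/s:
zero (1 + j1·0.25) = 1 + j0.25 → |·| ≈ 1.0308, ∠ ≈ 14.04°
pole (1 + j1·0.05) = 1 + j0.05 → |·| ≈ 1.0012, ∠ ≈ 2.86°
|T| = 40 · 1.0308 / (1.0012) ≈ 41.183
Gain = 20 log₁₀(41.183) ≈ 32.29 dB

32.3 dB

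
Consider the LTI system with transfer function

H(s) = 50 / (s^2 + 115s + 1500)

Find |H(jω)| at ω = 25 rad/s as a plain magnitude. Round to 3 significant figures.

0.0166

Substitute s = j25:
Numerator: 50 = 50 + j0
Denominator: (j25)^2 + 115(j25) + 1500 = 875 + j2875
|N| = √(50² + 0²) ≈ 50, ∠N ≈ 0.00°
|D| = √(875² + 2875²) ≈ 3005.2, ∠D ≈ 73.07°
|H| = 50 / 3005.2 ≈ 0.016638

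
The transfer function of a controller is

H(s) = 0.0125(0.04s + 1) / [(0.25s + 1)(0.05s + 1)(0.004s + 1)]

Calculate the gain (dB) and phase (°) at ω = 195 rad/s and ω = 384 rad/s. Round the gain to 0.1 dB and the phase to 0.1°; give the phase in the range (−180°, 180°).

At ω = 195 rad/s:
zero (1 + j195·0.04) = 1 + j7.8 → |·| ≈ 7.8638, ∠ ≈ 82.69°
pole (1 + j195·0.25) = 1 + j48.75 → |·| ≈ 48.76, ∠ ≈ 88.82°
pole (1 + j195·0.05) = 1 + j9.75 → |·| ≈ 9.8011, ∠ ≈ 84.14°
pole (1 + j195·0.004) = 1 + j0.78 → |·| ≈ 1.2682, ∠ ≈ 37.95°
|H| = 0.0125 · 7.8638 / (48.76 · 9.8011 · 1.2682) ≈ 0.00016219
Gain = 20 log₁₀(0.00016219) ≈ -75.80 dB
∠H = (82.69°) − (88.82° + 84.14° + 37.95°) = -128.22°

At ω = 384 rad/s:
zero (1 + j384·0.04) = 1 + j15.36 → |·| ≈ 15.393, ∠ ≈ 86.28°
pole (1 + j384·0.25) = 1 + j96 → |·| ≈ 96.005, ∠ ≈ 89.40°
pole (1 + j384·0.05) = 1 + j19.2 → |·| ≈ 19.226, ∠ ≈ 87.02°
pole (1 + j384·0.004) = 1 + j1.536 → |·| ≈ 1.8328, ∠ ≈ 56.93°
|H| = 0.0125 · 15.393 / (96.005 · 19.226 · 1.8328) ≈ 5.6877e-05
Gain = 20 log₁₀(5.6877e-05) ≈ -84.90 dB
∠H = (86.28°) − (89.40° + 87.02° + 56.93°) = -147.07°

ω = 195: -75.8 dB, -128.2°; ω = 384: -84.9 dB, -147.1°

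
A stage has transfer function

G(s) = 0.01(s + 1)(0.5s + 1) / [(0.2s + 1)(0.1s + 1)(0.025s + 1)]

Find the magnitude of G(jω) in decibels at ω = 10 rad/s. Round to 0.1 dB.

At ω = 10 rad/s:
zero (1 + j10·1) = 1 + j10 → |·| ≈ 10.05, ∠ ≈ 84.29°
zero (1 + j10·0.5) = 1 + j5 → |·| ≈ 5.099, ∠ ≈ 78.69°
pole (1 + j10·0.2) = 1 + j2 → |·| ≈ 2.2361, ∠ ≈ 63.43°
pole (1 + j10·0.1) = 1 + j1 → |·| ≈ 1.4142, ∠ ≈ 45.00°
pole (1 + j10·0.025) = 1 + j0.25 → |·| ≈ 1.0308, ∠ ≈ 14.04°
|G| = 0.01 · 10.05 · 5.099 / (2.2361 · 1.4142 · 1.0308) ≈ 0.15721
Gain = 20 log₁₀(0.15721) ≈ -16.07 dB

-16.1 dB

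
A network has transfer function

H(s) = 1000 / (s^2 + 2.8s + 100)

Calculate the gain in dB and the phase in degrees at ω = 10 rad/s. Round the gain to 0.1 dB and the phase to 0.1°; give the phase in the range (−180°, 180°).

At s = jω = j10:
quadratic: (j10)² + 2.8·j10 + 100 = 0 + j28 → |·| ≈ 28, ∠ ≈ 90.00°
|H| = 1000 / 28 ≈ 35.714
Gain = 20 log₁₀(35.714) ≈ 31.06 dB
∠H = 0.00° − 90.00° = -90.00°

31.1 dB, -90.0°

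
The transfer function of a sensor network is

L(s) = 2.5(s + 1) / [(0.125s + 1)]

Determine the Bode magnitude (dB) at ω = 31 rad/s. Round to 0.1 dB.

At ω = 31 rad/s:
zero (1 + j31·1) = 1 + j31 → |·| ≈ 31.016, ∠ ≈ 88.15°
pole (1 + j31·0.125) = 1 + j3.875 → |·| ≈ 4.002, ∠ ≈ 75.53°
|L| = 2.5 · 31.016 / (4.002) ≈ 19.375
Gain = 20 log₁₀(19.375) ≈ 25.74 dB

25.7 dB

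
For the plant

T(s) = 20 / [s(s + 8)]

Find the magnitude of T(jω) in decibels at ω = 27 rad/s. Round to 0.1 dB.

-31.6 dB

At s = jω = j27:
pole (s+8): 8 + j27 → |·| = √(8²+27²) = √793 ≈ 28.16, ∠ = arctan(27/8) ≈ 73.50°
pole at origin: |s| = 27, ∠ = 90.00° (in denominator)
|T| = 20 / 760.32 ≈ 0.026305
Gain = 20 log₁₀(0.026305) ≈ -31.60 dB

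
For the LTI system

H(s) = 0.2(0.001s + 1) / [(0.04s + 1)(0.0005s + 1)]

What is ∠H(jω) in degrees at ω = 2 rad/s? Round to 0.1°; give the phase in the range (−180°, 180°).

-4.5°

At ω = 2 rad/s:
zero (1 + j2·0.001) = 1 + j0.002 → |·| ≈ 1, ∠ ≈ 0.11°
pole (1 + j2·0.04) = 1 + j0.08 → |·| ≈ 1.0032, ∠ ≈ 4.57°
pole (1 + j2·0.0005) = 1 + j0.001 → |·| ≈ 1, ∠ ≈ 0.06°
∠H = (0.11°) − (4.57° + 0.06°) = -4.52°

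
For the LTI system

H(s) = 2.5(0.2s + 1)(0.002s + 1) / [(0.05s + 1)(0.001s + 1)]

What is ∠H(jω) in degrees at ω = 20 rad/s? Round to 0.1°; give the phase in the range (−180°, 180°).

32.1°

At ω = 20 rad/s:
zero (1 + j20·0.2) = 1 + j4 → |·| ≈ 4.1231, ∠ ≈ 75.96°
zero (1 + j20·0.002) = 1 + j0.04 → |·| ≈ 1.0008, ∠ ≈ 2.29°
pole (1 + j20·0.05) = 1 + j1 → |·| ≈ 1.4142, ∠ ≈ 45.00°
pole (1 + j20·0.001) = 1 + j0.02 → |·| ≈ 1.0002, ∠ ≈ 1.15°
∠H = (75.96° + 2.29°) − (45.00° + 1.15°) = 32.10°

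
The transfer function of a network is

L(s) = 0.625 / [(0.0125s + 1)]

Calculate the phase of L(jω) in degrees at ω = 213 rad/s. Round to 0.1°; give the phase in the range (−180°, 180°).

At ω = 213 rad/s:
pole (1 + j213·0.0125) = 1 + j2.6625 → |·| ≈ 2.8441, ∠ ≈ 69.41°
∠L = (0°) − (69.41°) = -69.41°

-69.4°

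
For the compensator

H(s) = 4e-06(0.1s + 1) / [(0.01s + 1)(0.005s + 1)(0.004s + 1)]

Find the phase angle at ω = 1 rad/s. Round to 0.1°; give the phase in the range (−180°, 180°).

4.6°

At ω = 1 rad/s:
zero (1 + j1·0.1) = 1 + j0.1 → |·| ≈ 1.005, ∠ ≈ 5.71°
pole (1 + j1·0.01) = 1 + j0.01 → |·| ≈ 1, ∠ ≈ 0.57°
pole (1 + j1·0.005) = 1 + j0.005 → |·| ≈ 1, ∠ ≈ 0.29°
pole (1 + j1·0.004) = 1 + j0.004 → |·| ≈ 1, ∠ ≈ 0.23°
∠H = (5.71°) − (0.57° + 0.29° + 0.23°) = 4.62°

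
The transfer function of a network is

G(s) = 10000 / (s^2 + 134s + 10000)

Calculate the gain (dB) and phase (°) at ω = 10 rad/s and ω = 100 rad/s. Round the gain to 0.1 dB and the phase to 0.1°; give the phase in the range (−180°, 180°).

At s = jω = j10:
quadratic: (j10)² + 134·j10 + 10000 = 9900 + j1340 → |·| ≈ 9990.3, ∠ ≈ 7.71°
|G| = 10000 / 9990.3 ≈ 1.001
Gain = 20 log₁₀(1.001) ≈ 0.01 dB
∠G = 0.00° − 7.71° = -7.71°

At s = jω = j100:
quadratic: (j100)² + 134·j100 + 10000 = 0 + j13400 → |·| ≈ 13400, ∠ ≈ 90.00°
|G| = 10000 / 13400 ≈ 0.74627
Gain = 20 log₁₀(0.74627) ≈ -2.54 dB
∠G = 0.00° − 90.00° = -90.00°

ω = 10: 0.0 dB, -7.7°; ω = 100: -2.5 dB, -90.0°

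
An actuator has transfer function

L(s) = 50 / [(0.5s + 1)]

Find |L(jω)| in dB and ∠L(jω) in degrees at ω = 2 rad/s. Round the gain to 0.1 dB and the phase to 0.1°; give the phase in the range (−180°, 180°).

31.0 dB, -45.0°

At ω = 2 rad/s:
pole (1 + j2·0.5) = 1 + j1 → |·| ≈ 1.4142, ∠ ≈ 45.00°
|L| = 50 · 1 / (1.4142) ≈ 35.356
Gain = 20 log₁₀(35.356) ≈ 30.97 dB
∠L = (0°) − (45.00°) = -45.00°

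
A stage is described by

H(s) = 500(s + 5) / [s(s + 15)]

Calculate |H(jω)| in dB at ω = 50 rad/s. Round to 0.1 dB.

At s = jω = j50:
zero (s+5): 5 + j50 → |·| = √(5²+50²) = √2525 ≈ 50.249, ∠ = arctan(50/5) ≈ 84.29°
pole (s+15): 15 + j50 → |·| = √(15²+50²) = √2725 ≈ 52.202, ∠ = arctan(50/15) ≈ 73.30°
pole at origin: |s| = 50, ∠ = 90.00° (in denominator)
|H| = 500 · 50.249 / 2610.1 ≈ 9.6259
Gain = 20 log₁₀(9.6259) ≈ 19.67 dB

19.7 dB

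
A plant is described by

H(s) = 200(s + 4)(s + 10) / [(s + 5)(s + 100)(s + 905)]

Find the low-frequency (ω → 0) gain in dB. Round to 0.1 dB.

-35.1 dB

H(0) = 200·4·10 / (5·100·905) ≈ 0.01768
20 log₁₀(0.01768) ≈ -35.05 dB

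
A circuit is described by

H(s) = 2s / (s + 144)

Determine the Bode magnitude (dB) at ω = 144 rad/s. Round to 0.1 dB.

At s = jω = j144:
zero at origin: s = j144 → |·| = 144, ∠ = 90.00°
pole (s+144): 144 + j144 → |·| = √(144²+144²) = √41472 ≈ 203.65, ∠ = arctan(144/144) ≈ 45.00°
|H| = 2 · 144 / 203.65 ≈ 1.4142
Gain = 20 log₁₀(1.4142) ≈ 3.01 dB

3.0 dB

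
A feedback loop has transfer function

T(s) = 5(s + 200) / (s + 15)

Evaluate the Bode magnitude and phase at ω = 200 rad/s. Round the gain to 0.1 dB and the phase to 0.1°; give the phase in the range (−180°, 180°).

17.0 dB, -40.7°

At s = jω = j200:
zero (s+200): 200 + j200 → |·| = √(200²+200²) = √80000 ≈ 282.84, ∠ = arctan(200/200) ≈ 45.00°
pole (s+15): 15 + j200 → |·| = √(15²+200²) = √40225 ≈ 200.56, ∠ = arctan(200/15) ≈ 85.71°
|T| = 5 · 282.84 / 200.56 ≈ 7.0513
Gain = 20 log₁₀(7.0513) ≈ 16.97 dB
∠T = 45.00° − 85.71° = -40.71°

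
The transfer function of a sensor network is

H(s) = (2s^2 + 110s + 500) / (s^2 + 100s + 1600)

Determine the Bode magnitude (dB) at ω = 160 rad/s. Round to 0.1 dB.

Substitute s = j160:
Numerator: 2(j160)^2 + 110(j160) + 500 = -50700 + j17600
Denominator: (j160)^2 + 100(j160) + 1600 = -24000 + j16000
|N| = √(50700² + 17600²) ≈ 53668, ∠N ≈ 160.86°
|D| = √(24000² + 16000²) ≈ 28844, ∠D ≈ 146.31°
|H| = 53668 / 28844 ≈ 1.8606
Gain = 20 log₁₀(1.8606) ≈ 5.39 dB

5.4 dB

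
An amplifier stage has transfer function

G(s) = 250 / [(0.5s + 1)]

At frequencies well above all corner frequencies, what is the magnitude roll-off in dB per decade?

Each pole contributes −20 dB/decade at high frequency; each zero contributes +20 dB/decade.
Net: 0 zero(s) − 1 pole(s) → -20 dB/decade.

-20 dB/decade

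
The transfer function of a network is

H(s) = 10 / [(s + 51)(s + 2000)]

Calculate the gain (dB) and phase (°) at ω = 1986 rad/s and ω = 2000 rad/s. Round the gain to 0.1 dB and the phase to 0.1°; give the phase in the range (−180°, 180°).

ω = 1986: -115.0 dB, -133.3°; ω = 2000: -115.1 dB, -133.5°

At s = jω = j1986:
pole (s+51): 51 + j1986 → |·| = √(51²+1986²) = √3946797 ≈ 1986.7, ∠ = arctan(1986/51) ≈ 88.53°
pole (s+2000): 2000 + j1986 → |·| = √(2000²+1986²) = √7944196 ≈ 2818.5, ∠ = arctan(1986/2000) ≈ 44.80°
|H| = 10 / 5.5995e+06 ≈ 1.7859e-06
Gain = 20 log₁₀(1.7859e-06) ≈ -114.96 dB
∠H = 0.00° − 133.33° = -133.33°

At s = jω = j2000:
pole (s+51): 51 + j2000 → |·| = √(51²+2000²) = √4002601 ≈ 2000.7, ∠ = arctan(2000/51) ≈ 88.54°
pole (s+2000): 2000 + j2000 → |·| = √(2000²+2000²) = √8000000 ≈ 2828.4, ∠ = arctan(2000/2000) ≈ 45.00°
|H| = 10 / 5.6588e+06 ≈ 1.7672e-06
Gain = 20 log₁₀(1.7672e-06) ≈ -115.05 dB
∠H = 0.00° − 133.54° = -133.54°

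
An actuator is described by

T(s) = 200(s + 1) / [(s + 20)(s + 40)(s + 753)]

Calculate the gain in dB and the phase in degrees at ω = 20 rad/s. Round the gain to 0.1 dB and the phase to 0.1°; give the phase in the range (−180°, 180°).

At s = jω = j20:
zero (s+1): 1 + j20 → |·| = √(1²+20²) = √401 ≈ 20.025, ∠ = arctan(20/1) ≈ 87.14°
pole (s+20): 20 + j20 → |·| = √(20²+20²) = √800 ≈ 28.284, ∠ = arctan(20/20) ≈ 45.00°
pole (s+40): 40 + j20 → |·| = √(40²+20²) = √2000 ≈ 44.721, ∠ = arctan(20/40) ≈ 26.57°
pole (s+753): 753 + j20 → |·| = √(753²+20²) = √567409 ≈ 753.27, ∠ = arctan(20/753) ≈ 1.52°
|T| = 200 · 20.025 / 9.528e+05 ≈ 0.0042034
Gain = 20 log₁₀(0.0042034) ≈ -47.53 dB
∠T = 87.14° − 73.09° = 14.05°

-47.5 dB, 14.1°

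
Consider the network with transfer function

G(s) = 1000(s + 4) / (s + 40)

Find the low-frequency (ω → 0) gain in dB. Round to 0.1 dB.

G(0) = 1000·4 / (40) = 100
20 log₁₀(100) ≈ 40.00 dB

40.0 dB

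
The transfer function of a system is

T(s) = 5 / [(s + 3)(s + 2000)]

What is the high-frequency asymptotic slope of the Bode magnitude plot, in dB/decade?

-40 dB/decade

Each pole contributes −20 dB/decade at high frequency; each zero contributes +20 dB/decade.
Net: 0 zero(s) − 2 pole(s) → -40 dB/decade.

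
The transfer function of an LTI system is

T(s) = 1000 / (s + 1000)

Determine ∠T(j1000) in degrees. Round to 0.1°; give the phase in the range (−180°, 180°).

-45.0°

Substitute s = j1000:
Numerator: 1000 = 1000 + j0
Denominator: (j1000) + 1000 = 1000 + j1000
|N| = √(1000² + 0²) ≈ 1000, ∠N ≈ 0.00°
|D| = √(1000² + 1000²) ≈ 1414.2, ∠D ≈ 45.00°
∠T = 0.00° − 45.00° = -45.00°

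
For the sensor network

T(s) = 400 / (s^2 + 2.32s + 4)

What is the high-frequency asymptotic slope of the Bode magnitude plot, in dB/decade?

Each pole contributes −20 dB/decade at high frequency; each zero contributes +20 dB/decade.
Net: 0 zero(s) − 2 pole(s) → -40 dB/decade.

-40 dB/decade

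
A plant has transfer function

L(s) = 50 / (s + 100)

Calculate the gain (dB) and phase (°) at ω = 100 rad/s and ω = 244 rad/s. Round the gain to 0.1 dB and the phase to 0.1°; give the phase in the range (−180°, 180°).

ω = 100: -9.0 dB, -45.0°; ω = 244: -14.4 dB, -67.7°

Substitute s = j100:
Numerator: 50 = 50 + j0
Denominator: (j100) + 100 = 100 + j100
|N| = √(50² + 0²) ≈ 50, ∠N ≈ 0.00°
|D| = √(100² + 100²) ≈ 141.42, ∠D ≈ 45.00°
|L| = 50 / 141.42 ≈ 0.35356
Gain = 20 log₁₀(0.35356) ≈ -9.03 dB
∠L = 0.00° − 45.00° = -45.00°

Substitute s = j244:
Numerator: 50 = 50 + j0
Denominator: (j244) + 100 = 100 + j244
|N| = √(50² + 0²) ≈ 50, ∠N ≈ 0.00°
|D| = √(100² + 244²) ≈ 263.7, ∠D ≈ 67.71°
|L| = 50 / 263.7 ≈ 0.18961
Gain = 20 log₁₀(0.18961) ≈ -14.44 dB
∠L = 0.00° − 67.71° = -67.71°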